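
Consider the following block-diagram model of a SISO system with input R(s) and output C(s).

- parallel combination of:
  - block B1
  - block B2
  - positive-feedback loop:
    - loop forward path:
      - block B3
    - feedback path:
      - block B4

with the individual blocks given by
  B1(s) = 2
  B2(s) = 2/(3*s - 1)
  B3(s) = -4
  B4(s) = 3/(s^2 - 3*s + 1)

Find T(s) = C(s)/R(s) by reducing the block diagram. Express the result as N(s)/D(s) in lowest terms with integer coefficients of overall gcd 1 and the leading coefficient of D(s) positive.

First reduce the diagram to T(s).

Step 1 - feedback reduction of B3, B4: (-4*s^2 + 12*s - 4)/(s^2 - 3*s + 13)
Step 2 - sum the parallel branches B1, B2, [B3/(1-B3*B4)]; the result is T(s) itself (integer coefficients, no common factor, positive leading denominator coefficient)

Answer: (-6*s^3 + 22*s^2 + 54*s + 4)/(3*s^3 - 10*s^2 + 42*s - 13)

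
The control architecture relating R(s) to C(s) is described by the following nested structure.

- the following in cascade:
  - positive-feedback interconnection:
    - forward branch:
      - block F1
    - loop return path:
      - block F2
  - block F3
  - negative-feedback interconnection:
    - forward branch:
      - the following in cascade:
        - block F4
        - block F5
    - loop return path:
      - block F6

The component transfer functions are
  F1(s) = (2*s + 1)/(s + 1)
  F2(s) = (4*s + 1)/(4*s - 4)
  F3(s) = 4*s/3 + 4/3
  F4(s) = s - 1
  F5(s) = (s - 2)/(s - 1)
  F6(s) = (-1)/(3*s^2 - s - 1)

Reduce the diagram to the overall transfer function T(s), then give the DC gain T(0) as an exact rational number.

(1) feedback reduction of F1, F2: (-8*s^2 + 4*s + 4)/(4*s^2 + 6*s + 5)
(2) cascade F4, F5: s - 2
(3) collapse the loop ((F4*F5) forward, F6 return): (3*s^3 - 7*s^2 + s + 2)/(3*s^2 - 2*s + 1)
(4) series reduction of [F1/(1-F1*F2)], F3, [(F4*F5)/(1+(F4*F5)*F6)]: (-96*s^6 + 176*s^5 + 176*s^4 - 256*s^3 - 112*s^2 + 80*s + 32)/(36*s^4 + 30*s^3 + 21*s^2 - 12*s + 15)
Step 4 gives the overall T(s). Then T(0) = 32/15.

Therefore the answer is 32/15.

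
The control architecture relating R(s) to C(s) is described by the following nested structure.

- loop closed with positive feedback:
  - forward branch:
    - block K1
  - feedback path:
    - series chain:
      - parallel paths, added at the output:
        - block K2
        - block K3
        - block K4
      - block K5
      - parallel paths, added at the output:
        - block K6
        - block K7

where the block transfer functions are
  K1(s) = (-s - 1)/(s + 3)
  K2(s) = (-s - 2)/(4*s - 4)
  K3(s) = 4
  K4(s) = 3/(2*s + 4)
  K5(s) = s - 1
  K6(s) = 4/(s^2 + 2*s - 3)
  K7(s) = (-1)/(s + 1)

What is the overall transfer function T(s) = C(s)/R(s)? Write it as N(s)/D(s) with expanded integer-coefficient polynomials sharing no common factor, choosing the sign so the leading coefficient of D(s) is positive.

1. add K2, K3, K4 (parallel) -> (15*s^2 + 18*s - 42)/(4*s^2 + 4*s - 8)
2. parallel reduction of K6, K7 -> (-s^2 + 2*s + 7)/(s^3 + 3*s^2 - s - 3)
3. multiply (K2+K3+K4), K5, (K6+K7) (series) -> (-15*s^4 + 12*s^3 + 183*s^2 + 42*s - 294)/(4*s^4 + 20*s^3 + 20*s^2 - 20*s - 24)
4. reduce the feedback loop with forward K1 and return ((K2+K3+K4)*K5*(K6+K7)); the result is T(s) itself (integer coefficients, no common factor, positive leading denominator coefficient)

Therefore the answer is (4*s^4 + 20*s^3 + 20*s^2 - 20*s - 24)/(11*s^4 - 40*s^3 - 235*s^2 - 30*s + 366).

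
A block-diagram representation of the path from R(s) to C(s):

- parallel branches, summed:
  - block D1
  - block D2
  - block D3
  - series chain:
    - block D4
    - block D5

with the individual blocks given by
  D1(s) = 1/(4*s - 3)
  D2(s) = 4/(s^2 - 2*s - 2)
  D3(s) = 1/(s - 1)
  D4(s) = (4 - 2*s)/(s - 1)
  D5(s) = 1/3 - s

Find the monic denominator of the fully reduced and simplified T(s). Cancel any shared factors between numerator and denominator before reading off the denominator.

Step 1. reduce the series chain D4, D5: (6*s^2 - 14*s + 4)/(3*s - 3)
Step 2. reduce the parallel group D1, D2, D3, (D4*D5): (24*s^5 - 122*s^4 + 173*s^3 + 26*s^2 - 182*s + 84)/(12*s^4 - 45*s^3 + 27*s^2 + 24*s - 18)
T(s) is the step-2 result (common factors already cancelled). Leading coefficient of the denominator: 12. Divide through by 12 for the monic polynomial.

Answer: s^4 - 15*s^3/4 + 9*s^2/4 + 2*s - 3/2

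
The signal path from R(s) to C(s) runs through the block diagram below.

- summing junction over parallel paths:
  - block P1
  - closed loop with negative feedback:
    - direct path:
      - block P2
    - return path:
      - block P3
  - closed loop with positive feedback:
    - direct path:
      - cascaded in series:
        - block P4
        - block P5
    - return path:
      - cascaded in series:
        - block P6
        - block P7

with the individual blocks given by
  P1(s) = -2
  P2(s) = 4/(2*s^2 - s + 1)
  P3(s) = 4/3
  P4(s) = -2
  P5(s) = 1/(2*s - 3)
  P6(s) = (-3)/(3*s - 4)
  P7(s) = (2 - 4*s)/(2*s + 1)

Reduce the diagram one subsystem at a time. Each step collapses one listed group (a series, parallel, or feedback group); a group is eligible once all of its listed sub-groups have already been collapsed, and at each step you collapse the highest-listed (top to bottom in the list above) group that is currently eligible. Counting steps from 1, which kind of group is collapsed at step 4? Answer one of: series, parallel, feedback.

Step 1 - reduce the feedback loop with forward P2 and return P3
Step 2 - multiply P4, P5 (series)
Step 3 - series reduction of P6, P7
Step 4 - close the feedback loop around (P4*P5), (P6*P7)
Step 5 - sum the parallel branches P1, [P2/(1+P2*P3)], [(P4*P5)/(1-(P4*P5)*(P6*P7))]
At step 4 the group reduced is feedback.

Answer: feedback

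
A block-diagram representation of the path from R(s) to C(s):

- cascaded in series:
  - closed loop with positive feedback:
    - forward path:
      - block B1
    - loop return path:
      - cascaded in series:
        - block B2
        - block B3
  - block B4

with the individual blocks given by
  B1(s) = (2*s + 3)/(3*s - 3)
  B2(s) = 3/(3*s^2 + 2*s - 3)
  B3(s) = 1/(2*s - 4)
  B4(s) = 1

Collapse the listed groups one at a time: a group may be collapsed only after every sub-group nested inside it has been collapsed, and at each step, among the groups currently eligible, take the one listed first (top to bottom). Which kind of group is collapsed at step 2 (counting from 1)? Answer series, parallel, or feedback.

Answer: feedback

Working:
Step 1 - reduce the series chain B2, B3
Step 2 - collapse the loop (B1 forward, (B2*B3) return)
Step 3 - multiply [B1/(1-B1*(B2*B3))], B4 (series)
The group at step 2 is a feedback group.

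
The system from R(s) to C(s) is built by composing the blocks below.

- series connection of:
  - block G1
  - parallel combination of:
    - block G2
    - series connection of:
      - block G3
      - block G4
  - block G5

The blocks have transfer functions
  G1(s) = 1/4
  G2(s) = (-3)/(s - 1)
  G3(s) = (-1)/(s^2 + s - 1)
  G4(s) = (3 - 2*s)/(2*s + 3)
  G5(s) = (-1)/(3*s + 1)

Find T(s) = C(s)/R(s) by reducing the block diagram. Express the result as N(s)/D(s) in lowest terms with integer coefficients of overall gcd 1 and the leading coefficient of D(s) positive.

Step 1: cascade G3, G4, giving (2*s - 3)/(2*s^3 + 5*s^2 + s - 3)
Step 2: reduce the parallel group G2, (G3*G4), giving (-6*s^3 - 13*s^2 - 8*s + 12)/(2*s^4 + 3*s^3 - 4*s^2 - 4*s + 3)
Step 3: combine G1, (G2+(G3*G4)), G5 in series, giving the overall T(s)

Answer: (6*s^3 + 13*s^2 + 8*s - 12)/(24*s^5 + 44*s^4 - 36*s^3 - 64*s^2 + 20*s + 12)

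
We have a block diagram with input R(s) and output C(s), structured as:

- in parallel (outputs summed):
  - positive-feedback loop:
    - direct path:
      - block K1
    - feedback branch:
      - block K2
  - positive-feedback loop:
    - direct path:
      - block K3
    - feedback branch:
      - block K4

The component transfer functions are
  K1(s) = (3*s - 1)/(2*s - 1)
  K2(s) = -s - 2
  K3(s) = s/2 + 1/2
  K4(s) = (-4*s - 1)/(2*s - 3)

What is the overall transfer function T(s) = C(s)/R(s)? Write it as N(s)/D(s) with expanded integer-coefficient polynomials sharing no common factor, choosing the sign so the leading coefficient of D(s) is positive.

1. close the feedback loop around K1, K2, giving (3*s - 1)/(3*s^2 + 7*s - 3)
2. apply the feedback formula to K3, K4, giving (2*s^2 - s - 3)/(4*s^2 + 9*s - 5)
3. parallel reduction of [K1/(1-K1*K2)], [K3/(1-K3*K4)], which is the overall transfer function T(s) = C(s)/R(s) in lowest terms

Final answer: (6*s^4 + 23*s^3 + s^2 - 42*s + 14)/(12*s^4 + 55*s^3 + 36*s^2 - 62*s + 15)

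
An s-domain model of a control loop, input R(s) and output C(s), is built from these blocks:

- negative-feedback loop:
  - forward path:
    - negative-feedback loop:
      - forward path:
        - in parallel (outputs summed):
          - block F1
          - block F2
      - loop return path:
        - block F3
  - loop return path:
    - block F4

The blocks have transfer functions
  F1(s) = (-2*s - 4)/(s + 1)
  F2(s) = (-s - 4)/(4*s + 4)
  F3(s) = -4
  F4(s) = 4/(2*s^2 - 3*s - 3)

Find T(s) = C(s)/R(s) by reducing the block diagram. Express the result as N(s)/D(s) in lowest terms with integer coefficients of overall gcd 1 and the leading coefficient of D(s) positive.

The answer is (-18*s^3 - 13*s^2 + 87*s + 60)/(80*s^3 + 48*s^2 - 408*s - 332).

Reasoning:
Step 1 - parallel reduction of F1, F2 = (-9*s - 20)/(4*s + 4)
Step 2 - reduce the feedback loop with forward (F1+F2) and return F3 = (-9*s - 20)/(40*s + 84)
Step 3 - feedback reduction of [(F1+F2)/(1+(F1+F2)*F3)], F4, giving the overall T(s)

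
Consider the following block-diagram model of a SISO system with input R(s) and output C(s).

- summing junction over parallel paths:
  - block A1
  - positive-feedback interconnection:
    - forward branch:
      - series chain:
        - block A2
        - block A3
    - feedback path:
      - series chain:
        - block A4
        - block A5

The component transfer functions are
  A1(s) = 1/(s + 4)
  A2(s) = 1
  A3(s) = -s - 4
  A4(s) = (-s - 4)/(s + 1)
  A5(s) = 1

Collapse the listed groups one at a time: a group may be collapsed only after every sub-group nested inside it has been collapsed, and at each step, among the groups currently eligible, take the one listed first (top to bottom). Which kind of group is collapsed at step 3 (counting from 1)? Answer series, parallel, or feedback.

Step 1. cascade A2, A3
Step 2. multiply A4, A5 (series)
Step 3. apply the feedback formula to (A2*A3), (A4*A5)
Step 4. combine A1, [(A2*A3)/(1-(A2*A3)*(A4*A5))] in parallel
Step 3 collapses a feedback group.

Final answer: feedback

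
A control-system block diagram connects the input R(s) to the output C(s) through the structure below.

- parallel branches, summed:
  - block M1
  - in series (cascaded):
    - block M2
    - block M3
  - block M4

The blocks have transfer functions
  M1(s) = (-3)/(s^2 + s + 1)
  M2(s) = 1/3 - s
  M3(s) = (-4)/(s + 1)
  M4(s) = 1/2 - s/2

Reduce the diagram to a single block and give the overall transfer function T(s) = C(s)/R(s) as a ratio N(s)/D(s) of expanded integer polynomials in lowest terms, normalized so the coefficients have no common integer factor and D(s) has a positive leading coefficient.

Step 1 - combine M2, M3 in series; result (12*s - 4)/(3*s + 3)
Step 2 - parallel reduction of M1, (M2*M3), M4 - this is the overall T(s), already in the required normalized form

Hence the answer: (-3*s^4 + 21*s^3 + 16*s^2 + s - 23)/(6*s^3 + 12*s^2 + 12*s + 6)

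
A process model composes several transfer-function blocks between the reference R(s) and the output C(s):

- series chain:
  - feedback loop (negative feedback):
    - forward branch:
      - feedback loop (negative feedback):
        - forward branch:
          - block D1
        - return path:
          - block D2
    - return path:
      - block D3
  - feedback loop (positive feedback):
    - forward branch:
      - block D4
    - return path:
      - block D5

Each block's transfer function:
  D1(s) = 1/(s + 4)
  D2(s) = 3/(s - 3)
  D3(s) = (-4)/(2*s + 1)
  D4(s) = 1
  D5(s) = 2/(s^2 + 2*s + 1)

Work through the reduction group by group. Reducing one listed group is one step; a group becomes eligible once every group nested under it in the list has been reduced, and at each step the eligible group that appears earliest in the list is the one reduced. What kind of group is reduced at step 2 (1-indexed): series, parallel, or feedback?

1. apply the feedback formula to D1, D2
2. feedback reduction of [D1/(1+D1*D2)], D3
3. close the feedback loop around D4, D5
4. combine [[D1/(1+D1*D2)]/(1+[D1/(1+D1*D2)]*D3)], [D4/(1-D4*D5)] in series
Step 2: feedback.

Answer: feedback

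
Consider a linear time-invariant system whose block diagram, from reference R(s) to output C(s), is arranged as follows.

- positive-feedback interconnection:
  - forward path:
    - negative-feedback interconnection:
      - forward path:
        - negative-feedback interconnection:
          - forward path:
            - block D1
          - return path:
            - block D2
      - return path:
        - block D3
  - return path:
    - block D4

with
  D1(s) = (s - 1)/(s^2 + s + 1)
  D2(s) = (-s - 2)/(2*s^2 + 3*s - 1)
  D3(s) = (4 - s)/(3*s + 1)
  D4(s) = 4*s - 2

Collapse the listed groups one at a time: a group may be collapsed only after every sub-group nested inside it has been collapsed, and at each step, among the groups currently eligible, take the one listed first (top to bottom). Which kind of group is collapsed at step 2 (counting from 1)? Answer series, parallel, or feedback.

The answer is feedback.

Reasoning:
(1) collapse the loop (D1 forward, D2 return)
(2) apply the feedback formula to [D1/(1+D1*D2)], D3
(3) close the feedback loop around [[D1/(1+D1*D2)]/(1+[D1/(1+D1*D2)]*D3)], D4
So the answer for step 2 is feedback.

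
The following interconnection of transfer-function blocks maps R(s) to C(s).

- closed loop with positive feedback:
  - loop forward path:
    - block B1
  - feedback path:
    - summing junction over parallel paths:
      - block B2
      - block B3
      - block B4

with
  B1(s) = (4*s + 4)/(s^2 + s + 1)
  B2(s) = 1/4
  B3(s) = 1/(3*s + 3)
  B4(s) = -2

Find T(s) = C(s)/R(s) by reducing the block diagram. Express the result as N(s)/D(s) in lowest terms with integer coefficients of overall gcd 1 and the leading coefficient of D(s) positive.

The answer is (12*s + 12)/(3*s^2 + 24*s + 20).

Reasoning:
(1) reduce the parallel group B2, B3, B4: (-21*s - 17)/(12*s + 12)
(2) collapse the loop (B1 forward, (B2+B3+B4) return), giving the overall T(s)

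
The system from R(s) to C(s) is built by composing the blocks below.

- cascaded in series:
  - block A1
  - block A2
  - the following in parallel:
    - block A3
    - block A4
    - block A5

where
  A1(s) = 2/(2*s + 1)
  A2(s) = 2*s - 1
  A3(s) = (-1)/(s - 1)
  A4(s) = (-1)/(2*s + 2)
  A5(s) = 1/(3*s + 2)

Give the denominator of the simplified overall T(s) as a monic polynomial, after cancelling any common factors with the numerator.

Reducing step by step:

[1] parallel reduction of A3, A4, A5 = (-7*s^2 - 9*s - 4)/(6*s^3 + 4*s^2 - 6*s - 4)
[2] reduce the series chain A1, A2, (A3+A4+A5) = (-14*s^3 - 11*s^2 + s + 4)/(6*s^4 + 7*s^3 - 4*s^2 - 7*s - 2)
That last expression is T(s), already simplified. Scaling its denominator by 1/6 (the reciprocal of the leading coefficient) yields the monic denominator.

Answer: s^4 + 7*s^3/6 - 2*s^2/3 - 7*s/6 - 1/3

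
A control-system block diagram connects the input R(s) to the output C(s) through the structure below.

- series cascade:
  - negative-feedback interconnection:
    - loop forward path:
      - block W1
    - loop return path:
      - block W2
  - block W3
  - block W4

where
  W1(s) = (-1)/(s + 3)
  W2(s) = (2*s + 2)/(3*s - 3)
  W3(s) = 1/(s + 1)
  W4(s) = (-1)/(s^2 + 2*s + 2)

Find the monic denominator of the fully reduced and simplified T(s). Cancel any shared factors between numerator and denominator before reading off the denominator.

Step 1: close the feedback loop around W1, W2; result (3 - 3*s)/(3*s^2 + 4*s - 11)
Step 2: cascade [W1/(1+W1*W2)], W3, W4; result (3*s - 3)/(3*s^5 + 13*s^4 + 13*s^3 - 11*s^2 - 36*s - 22)
The result of step 2 is T(s) in lowest terms. Its denominator has leading coefficient 3; dividing the denominator through by 3 makes it monic.

Hence the answer: s^5 + 13*s^4/3 + 13*s^3/3 - 11*s^2/3 - 12*s - 22/3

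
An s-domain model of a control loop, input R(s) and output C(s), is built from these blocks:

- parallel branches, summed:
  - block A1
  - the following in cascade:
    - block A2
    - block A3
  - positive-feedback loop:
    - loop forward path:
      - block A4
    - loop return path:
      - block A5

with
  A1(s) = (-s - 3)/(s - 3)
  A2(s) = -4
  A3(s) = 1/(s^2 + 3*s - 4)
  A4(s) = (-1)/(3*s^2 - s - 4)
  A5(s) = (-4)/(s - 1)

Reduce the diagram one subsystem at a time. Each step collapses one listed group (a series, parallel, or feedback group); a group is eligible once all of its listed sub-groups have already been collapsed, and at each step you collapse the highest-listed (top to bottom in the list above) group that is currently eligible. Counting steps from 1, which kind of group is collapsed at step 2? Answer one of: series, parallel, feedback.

Answer: feedback

Working:
Step 1: combine A2, A3 in series
Step 2: reduce the feedback loop with forward A4 and return A5
Step 3: combine A1, (A2*A3), [A4/(1-A4*A5)] in parallel
At step 2 the group reduced is feedback.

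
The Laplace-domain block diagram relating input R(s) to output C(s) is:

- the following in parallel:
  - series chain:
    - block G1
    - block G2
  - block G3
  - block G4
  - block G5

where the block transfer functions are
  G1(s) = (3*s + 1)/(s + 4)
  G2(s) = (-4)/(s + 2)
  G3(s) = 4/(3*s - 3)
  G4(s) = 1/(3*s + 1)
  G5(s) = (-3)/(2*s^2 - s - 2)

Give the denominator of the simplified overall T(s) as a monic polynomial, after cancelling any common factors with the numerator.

1. reduce the series chain G1, G2 gives (-12*s - 4)/(s^2 + 6*s + 8)
2. reduce the parallel group (G1*G2), G3, G4, G5 gives (-186*s^5 + 320*s^4 + 287*s^3 - 499*s^2 - 194*s + 32)/(18*s^6 + 87*s^5 - 261*s^3 - 48*s^2 + 156*s + 48)
Step 2 gives the fully reduced T(s), with no common factor left to cancel. The denominator's leading coefficient is 18, so divide each of its coefficients by 18 to get the monic form.

Answer: s^6 + 29*s^5/6 - 29*s^3/2 - 8*s^2/3 + 26*s/3 + 8/3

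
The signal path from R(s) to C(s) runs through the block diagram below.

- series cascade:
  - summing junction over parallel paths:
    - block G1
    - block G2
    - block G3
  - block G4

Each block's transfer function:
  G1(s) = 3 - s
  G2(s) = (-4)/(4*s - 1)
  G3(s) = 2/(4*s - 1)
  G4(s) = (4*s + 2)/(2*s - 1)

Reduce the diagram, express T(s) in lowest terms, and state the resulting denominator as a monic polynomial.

First reduce the diagram to T(s).

1. sum the parallel branches G1, G2, G3; result (-4*s^2 + 13*s - 5)/(4*s - 1)
2. reduce the series chain (G1+G2+G3), G4; result (-16*s^3 + 44*s^2 + 6*s - 10)/(8*s^2 - 6*s + 1)
The result of step 2 is T(s) in lowest terms. Its denominator has leading coefficient 8; dividing the denominator through by 8 makes it monic.

Answer: s^2 - 3*s/4 + 1/8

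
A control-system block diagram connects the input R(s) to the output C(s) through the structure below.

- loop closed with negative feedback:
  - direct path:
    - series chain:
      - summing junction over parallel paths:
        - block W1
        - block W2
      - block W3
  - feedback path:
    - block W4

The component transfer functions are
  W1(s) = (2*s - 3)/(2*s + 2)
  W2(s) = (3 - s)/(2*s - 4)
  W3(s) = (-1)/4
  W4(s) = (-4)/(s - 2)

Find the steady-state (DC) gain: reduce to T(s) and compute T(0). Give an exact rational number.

First reduce the diagram to T(s).

(1) add W1, W2 (parallel): (s^2 - 5*s + 9)/(2*s^2 - 2*s - 4)
(2) reduce the series chain (W1+W2), W3: (-s^2 + 5*s - 9)/(8*s^2 - 8*s - 16)
(3) apply the feedback formula to ((W1+W2)*W3), W4: (-s^3 + 7*s^2 - 19*s + 18)/(8*s^3 - 20*s^2 - 20*s + 68)
DC gain: substitute s = 0 into T(s) from step 3: T(0) = 18/68 = 9/34.

Answer: 9/34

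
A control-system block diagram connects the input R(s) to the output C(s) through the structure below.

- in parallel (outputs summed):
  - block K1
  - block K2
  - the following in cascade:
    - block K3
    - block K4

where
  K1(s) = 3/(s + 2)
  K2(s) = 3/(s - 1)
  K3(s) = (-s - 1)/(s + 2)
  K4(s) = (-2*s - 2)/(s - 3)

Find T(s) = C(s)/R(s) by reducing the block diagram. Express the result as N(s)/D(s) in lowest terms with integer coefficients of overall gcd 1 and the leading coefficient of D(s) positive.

First reduce the diagram to T(s).

[1] combine K3, K4 in series; result (2*s^2 + 4*s + 2)/(s^2 - s - 6)
[2] reduce the parallel group K1, K2, (K3*K4): this yields T(s), and no further normalization is needed

Answer: (2*s^3 + 8*s^2 - 17*s - 11)/(s^3 - 2*s^2 - 5*s + 6)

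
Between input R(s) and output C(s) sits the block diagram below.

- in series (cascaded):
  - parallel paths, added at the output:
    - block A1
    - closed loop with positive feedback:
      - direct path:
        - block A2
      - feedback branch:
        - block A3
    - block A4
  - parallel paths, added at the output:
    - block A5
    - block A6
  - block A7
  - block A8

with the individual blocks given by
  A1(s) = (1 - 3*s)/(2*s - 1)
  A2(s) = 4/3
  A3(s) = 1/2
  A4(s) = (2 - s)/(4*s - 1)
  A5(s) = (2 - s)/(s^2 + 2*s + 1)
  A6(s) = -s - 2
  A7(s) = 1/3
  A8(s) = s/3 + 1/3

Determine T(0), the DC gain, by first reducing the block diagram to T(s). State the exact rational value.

Reducing step by step:

Step 1 - feedback reduction of A2, A3; result 4
Step 2 - reduce the parallel group A1, [A2/(1-A2*A3)], A4; result (18*s^2 - 12*s + 1)/(8*s^2 - 6*s + 1)
Step 3 - add A5, A6 (parallel); result (-s^3 - 4*s^2 - 6*s)/(s^2 + 2*s + 1)
Step 4 - cascade (A1+[A2/(1-A2*A3)]+A4), (A5+A6), A7, A8; result (-18*s^5 - 60*s^4 - 61*s^3 + 68*s^2 - 6*s)/(72*s^3 + 18*s^2 - 45*s + 9)
Step 4 gives the overall T(s). Then T(0) = 0/9 = 0.

Answer: 0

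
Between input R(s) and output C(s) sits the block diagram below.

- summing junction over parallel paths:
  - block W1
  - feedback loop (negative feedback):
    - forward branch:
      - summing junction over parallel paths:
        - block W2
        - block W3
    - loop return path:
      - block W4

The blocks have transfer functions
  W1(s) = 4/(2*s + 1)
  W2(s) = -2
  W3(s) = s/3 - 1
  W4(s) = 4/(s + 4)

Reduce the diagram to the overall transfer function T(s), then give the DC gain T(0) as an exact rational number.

[1] reduce the parallel group W2, W3 -> s/3 - 3
[2] feedback reduction of (W2+W3), W4 -> (s^2 - 5*s - 36)/(7*s - 24)
[3] reduce the parallel group W1, [(W2+W3)/(1+(W2+W3)*W4)] -> (2*s^3 - 9*s^2 - 49*s - 132)/(14*s^2 - 41*s - 24)
The step-3 result is T(s). Setting s = 0: T(0) = -132/(-24) = 11/2.

Hence the answer: 11/2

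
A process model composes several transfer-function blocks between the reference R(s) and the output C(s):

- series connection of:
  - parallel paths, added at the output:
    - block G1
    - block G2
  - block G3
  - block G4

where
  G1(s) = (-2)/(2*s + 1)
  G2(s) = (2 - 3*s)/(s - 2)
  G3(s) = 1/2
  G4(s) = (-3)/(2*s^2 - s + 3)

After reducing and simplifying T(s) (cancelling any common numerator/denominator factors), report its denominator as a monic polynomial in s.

The answer is s^4 - 2*s^3 + 5*s^2/4 - 7*s/4 - 3/2.

Reasoning:
Step 1 - sum the parallel branches G1, G2 = (-6*s^2 - s + 6)/(2*s^2 - 3*s - 2)
Step 2 - cascade (G1+G2), G3, G4 = (18*s^2 + 3*s - 18)/(8*s^4 - 16*s^3 + 10*s^2 - 14*s - 12)
That last expression is T(s), already simplified. Scaling its denominator by 1/8 (the reciprocal of the leading coefficient) yields the monic denominator.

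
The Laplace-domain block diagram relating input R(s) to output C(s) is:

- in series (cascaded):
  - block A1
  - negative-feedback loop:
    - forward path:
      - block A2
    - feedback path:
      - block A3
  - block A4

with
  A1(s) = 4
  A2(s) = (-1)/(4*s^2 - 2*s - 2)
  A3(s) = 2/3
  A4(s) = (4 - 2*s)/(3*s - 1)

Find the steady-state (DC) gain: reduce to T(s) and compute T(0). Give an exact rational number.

Reducing step by step:

[1] apply the feedback formula to A2, A3: (-3)/(12*s^2 - 6*s - 8)
[2] cascade A1, [A2/(1+A2*A3)], A4: (12*s - 24)/(18*s^3 - 15*s^2 - 9*s + 4)
That last expression is T(s); at s = 0 only the constant terms survive, so T(0) = -24/4 = -6.

Answer: -6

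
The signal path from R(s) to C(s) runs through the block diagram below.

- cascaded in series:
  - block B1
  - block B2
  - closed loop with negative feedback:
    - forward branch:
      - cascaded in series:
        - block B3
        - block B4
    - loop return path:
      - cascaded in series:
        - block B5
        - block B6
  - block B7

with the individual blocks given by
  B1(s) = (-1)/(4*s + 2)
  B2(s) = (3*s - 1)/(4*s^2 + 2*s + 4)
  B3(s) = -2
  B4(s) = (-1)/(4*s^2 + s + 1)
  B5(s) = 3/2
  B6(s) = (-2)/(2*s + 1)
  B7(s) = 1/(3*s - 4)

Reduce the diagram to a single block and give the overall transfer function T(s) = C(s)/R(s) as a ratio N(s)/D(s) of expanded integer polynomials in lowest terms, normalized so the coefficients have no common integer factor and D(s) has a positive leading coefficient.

Step 1: cascade B3, B4: 2/(4*s^2 + s + 1)
Step 2: cascade B5, B6: (-3)/(2*s + 1)
Step 3: feedback reduction of (B3*B4), (B5*B6): (4*s + 2)/(8*s^3 + 6*s^2 + 3*s - 5)
Step 4: cascade B1, B2, [(B3*B4)/(1+(B3*B4)*(B5*B6))], B7 - this is the overall T(s), already in the required normalized form

Answer: (1 - 3*s)/(96*s^6 - 8*s^5 + 8*s^4 - 194*s^3 - 34*s^2 - 68*s + 80)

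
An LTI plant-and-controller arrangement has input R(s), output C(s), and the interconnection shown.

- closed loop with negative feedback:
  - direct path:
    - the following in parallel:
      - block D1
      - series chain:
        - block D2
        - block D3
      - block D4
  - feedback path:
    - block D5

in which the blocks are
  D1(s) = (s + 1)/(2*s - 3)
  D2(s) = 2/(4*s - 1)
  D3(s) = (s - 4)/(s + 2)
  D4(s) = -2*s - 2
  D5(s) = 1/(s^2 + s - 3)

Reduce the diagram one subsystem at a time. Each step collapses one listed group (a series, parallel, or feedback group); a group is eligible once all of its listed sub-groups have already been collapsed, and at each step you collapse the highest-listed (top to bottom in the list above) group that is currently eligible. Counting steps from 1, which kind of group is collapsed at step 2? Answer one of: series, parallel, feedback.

The answer is parallel.

Reasoning:
Step 1. combine D2, D3 in series
Step 2. combine D1, (D2*D3), D4 in parallel
Step 3. reduce the feedback loop with forward (D1+(D2*D3)+D4) and return D5
Step 2: parallel.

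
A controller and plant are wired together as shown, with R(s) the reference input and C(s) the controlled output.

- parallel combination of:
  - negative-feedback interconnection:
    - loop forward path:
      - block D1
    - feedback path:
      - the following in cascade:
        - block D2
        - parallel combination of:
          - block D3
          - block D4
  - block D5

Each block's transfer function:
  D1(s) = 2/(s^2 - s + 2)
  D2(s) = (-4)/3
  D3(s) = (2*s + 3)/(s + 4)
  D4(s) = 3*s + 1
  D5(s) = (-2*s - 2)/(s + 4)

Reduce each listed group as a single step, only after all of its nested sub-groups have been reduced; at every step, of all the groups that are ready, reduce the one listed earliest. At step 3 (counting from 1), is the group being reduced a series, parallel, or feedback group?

Answer: feedback

Working:
(1) add D3, D4 (parallel)
(2) combine D2, (D3+D4) in series
(3) reduce the feedback loop with forward D1 and return (D2*(D3+D4))
(4) sum the parallel branches [D1/(1+D1*(D2*(D3+D4)))], D5
Step 3 collapses a feedback group.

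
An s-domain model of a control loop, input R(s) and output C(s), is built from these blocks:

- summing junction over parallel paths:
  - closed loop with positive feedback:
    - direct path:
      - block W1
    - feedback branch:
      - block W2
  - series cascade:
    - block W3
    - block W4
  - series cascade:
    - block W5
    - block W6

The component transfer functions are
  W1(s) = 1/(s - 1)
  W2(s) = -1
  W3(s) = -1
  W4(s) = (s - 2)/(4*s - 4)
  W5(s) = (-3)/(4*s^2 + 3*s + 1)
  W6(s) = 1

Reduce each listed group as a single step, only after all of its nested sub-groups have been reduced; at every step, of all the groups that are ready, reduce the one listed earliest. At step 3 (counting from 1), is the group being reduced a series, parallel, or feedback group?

(1) apply the feedback formula to W1, W2
(2) multiply W3, W4 (series)
(3) multiply W5, W6 (series)
(4) combine [W1/(1-W1*W2)], (W3*W4), (W5*W6) in parallel
So the answer for step 3 is series.

Answer: series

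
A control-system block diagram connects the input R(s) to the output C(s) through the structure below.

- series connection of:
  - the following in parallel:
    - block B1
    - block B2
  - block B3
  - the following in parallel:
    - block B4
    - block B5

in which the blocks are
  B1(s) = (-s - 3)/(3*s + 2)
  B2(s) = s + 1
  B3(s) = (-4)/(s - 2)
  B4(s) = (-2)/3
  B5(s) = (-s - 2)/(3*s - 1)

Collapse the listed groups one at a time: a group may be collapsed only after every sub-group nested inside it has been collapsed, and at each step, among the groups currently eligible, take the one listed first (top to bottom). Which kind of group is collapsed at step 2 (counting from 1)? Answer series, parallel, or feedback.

Reducing step by step:

Step 1. add B1, B2 (parallel)
Step 2. reduce the parallel group B4, B5
Step 3. series reduction of (B1+B2), B3, (B4+B5)
Step 2: parallel.

Answer: parallel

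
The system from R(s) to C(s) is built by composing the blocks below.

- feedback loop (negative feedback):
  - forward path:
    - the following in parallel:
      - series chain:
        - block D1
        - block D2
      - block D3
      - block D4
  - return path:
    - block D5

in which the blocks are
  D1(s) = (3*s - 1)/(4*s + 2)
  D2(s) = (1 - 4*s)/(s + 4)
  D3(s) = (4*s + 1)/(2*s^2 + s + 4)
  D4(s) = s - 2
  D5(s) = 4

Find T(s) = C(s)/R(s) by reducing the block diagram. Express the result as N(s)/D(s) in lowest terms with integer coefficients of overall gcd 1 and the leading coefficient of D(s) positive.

First reduce the diagram to T(s).

Step 1: combine D1, D2 in series: (-12*s^2 + 7*s - 1)/(4*s^2 + 18*s + 8)
Step 2: add (D1*D2), D3, D4 (parallel): (8*s^5 - 12*s^3 + 13*s^2 - 51*s - 60)/(8*s^4 + 40*s^3 + 50*s^2 + 80*s + 32)
Step 3: apply the feedback formula to ((D1*D2)+D3+D4), D5, giving the overall T(s)

Answer: (8*s^5 - 12*s^3 + 13*s^2 - 51*s - 60)/(32*s^5 + 8*s^4 - 8*s^3 + 102*s^2 - 124*s - 208)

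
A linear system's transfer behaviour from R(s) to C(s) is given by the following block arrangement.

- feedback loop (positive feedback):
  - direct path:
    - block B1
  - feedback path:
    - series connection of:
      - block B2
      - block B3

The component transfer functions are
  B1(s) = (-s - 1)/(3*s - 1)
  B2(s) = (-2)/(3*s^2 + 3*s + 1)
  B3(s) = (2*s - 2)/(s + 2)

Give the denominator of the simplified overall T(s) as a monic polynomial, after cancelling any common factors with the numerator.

Answer: s^4 + 8*s^3/3 + 8*s^2/9 - s/9 + 2/9

Working:
Step 1: series reduction of B2, B3; result (4 - 4*s)/(3*s^3 + 9*s^2 + 7*s + 2)
Step 2: close the feedback loop around B1, (B2*B3); result (-3*s^4 - 12*s^3 - 16*s^2 - 9*s - 2)/(9*s^4 + 24*s^3 + 8*s^2 - s + 2)
The result of step 2 is T(s) in lowest terms. Its denominator has leading coefficient 9; dividing the denominator through by 9 makes it monic.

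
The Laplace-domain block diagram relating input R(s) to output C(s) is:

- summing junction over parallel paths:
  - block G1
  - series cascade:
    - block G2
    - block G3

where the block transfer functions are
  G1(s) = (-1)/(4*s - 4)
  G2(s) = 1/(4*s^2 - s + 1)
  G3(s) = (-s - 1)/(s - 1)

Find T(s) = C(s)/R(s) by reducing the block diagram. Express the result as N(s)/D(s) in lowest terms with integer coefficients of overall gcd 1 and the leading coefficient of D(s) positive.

Step 1 - multiply G2, G3 (series) gives (-s - 1)/(4*s^3 - 5*s^2 + 2*s - 1)
Step 2 - reduce the parallel group G1, (G2*G3), giving the overall T(s)

Final answer: (-4*s^2 - 3*s - 5)/(16*s^3 - 20*s^2 + 8*s - 4)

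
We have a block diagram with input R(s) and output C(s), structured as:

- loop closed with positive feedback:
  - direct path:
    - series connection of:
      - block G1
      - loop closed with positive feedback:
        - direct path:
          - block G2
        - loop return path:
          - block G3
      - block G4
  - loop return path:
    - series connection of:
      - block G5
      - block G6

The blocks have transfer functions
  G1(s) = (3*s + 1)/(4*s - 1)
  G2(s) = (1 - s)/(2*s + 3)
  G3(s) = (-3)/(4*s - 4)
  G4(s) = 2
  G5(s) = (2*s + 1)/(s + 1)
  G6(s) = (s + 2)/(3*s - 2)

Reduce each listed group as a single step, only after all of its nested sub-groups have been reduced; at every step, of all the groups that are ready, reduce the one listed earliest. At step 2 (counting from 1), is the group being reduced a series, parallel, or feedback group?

The answer is series.

Reasoning:
Step 1. reduce the feedback loop with forward G2 and return G3
Step 2. cascade G1, [G2/(1-G2*G3)], G4
Step 3. series reduction of G5, G6
Step 4. reduce the feedback loop with forward (G1*[G2/(1-G2*G3)]*G4) and return (G5*G6)
Step 2: series.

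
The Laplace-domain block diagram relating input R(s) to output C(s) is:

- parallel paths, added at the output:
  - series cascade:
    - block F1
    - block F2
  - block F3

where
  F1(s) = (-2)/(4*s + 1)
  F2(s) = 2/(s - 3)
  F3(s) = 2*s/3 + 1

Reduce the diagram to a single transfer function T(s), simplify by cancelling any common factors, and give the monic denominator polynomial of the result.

First reduce the diagram to T(s).

Step 1. multiply F1, F2 (series) -> (-4)/(4*s^2 - 11*s - 3)
Step 2. add (F1*F2), F3 (parallel) -> (8*s^3 - 10*s^2 - 39*s - 21)/(12*s^2 - 33*s - 9)
No further cancellation is possible in the step-2 result, so that is T(s). Its denominator becomes monic after dividing by the leading coefficient 12.

Answer: s^2 - 11*s/4 - 3/4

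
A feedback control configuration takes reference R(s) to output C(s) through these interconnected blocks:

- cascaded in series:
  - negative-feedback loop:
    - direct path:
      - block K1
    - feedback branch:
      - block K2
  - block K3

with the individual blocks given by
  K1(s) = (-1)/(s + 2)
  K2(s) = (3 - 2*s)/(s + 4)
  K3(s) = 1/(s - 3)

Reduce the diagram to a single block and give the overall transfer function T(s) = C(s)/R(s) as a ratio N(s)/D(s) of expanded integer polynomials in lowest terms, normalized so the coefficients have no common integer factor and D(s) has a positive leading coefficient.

[1] collapse the loop (K1 forward, K2 return) gives (-s - 4)/(s^2 + 8*s + 5)
[2] cascade [K1/(1+K1*K2)], K3; the result is T(s) itself (integer coefficients, no common factor, positive leading denominator coefficient)

Hence the answer: (-s - 4)/(s^3 + 5*s^2 - 19*s - 15)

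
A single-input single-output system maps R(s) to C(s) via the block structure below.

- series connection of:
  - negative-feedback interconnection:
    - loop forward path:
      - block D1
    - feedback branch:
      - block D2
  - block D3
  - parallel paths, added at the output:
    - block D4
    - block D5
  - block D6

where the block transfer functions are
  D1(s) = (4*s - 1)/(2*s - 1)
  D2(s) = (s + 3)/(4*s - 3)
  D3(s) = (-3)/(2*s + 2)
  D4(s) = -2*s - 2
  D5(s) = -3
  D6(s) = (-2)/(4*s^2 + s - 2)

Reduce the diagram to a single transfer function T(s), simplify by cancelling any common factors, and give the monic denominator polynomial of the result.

[1] close the feedback loop around D1, D2 = (16*s^2 - 16*s + 3)/(12*s^2 + s)
[2] parallel reduction of D4, D5 = -2*s - 5
[3] series reduction of [D1/(1+D1*D2)], D3, (D4+D5), D6 = (-96*s^3 - 144*s^2 + 222*s - 45)/(48*s^5 + 64*s^4 - 7*s^3 - 25*s^2 - 2*s)
The result of step 3 is T(s) in lowest terms. Its denominator has leading coefficient 48; dividing the denominator through by 48 makes it monic.

Final answer: s^5 + 4*s^4/3 - 7*s^3/48 - 25*s^2/48 - s/24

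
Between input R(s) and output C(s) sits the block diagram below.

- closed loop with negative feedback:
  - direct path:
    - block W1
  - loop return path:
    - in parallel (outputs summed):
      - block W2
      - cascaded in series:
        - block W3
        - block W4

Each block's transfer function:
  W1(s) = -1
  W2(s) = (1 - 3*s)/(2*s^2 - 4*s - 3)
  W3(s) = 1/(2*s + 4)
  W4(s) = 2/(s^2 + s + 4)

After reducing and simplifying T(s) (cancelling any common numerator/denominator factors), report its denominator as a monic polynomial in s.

Step 1 - cascade W3, W4: 1/(s^3 + 3*s^2 + 6*s + 8)
Step 2 - parallel reduction of W2, (W3*W4): (-3*s^4 - 8*s^3 - 13*s^2 - 22*s + 5)/(2*s^5 + 2*s^4 - 3*s^3 - 17*s^2 - 50*s - 24)
Step 3 - close the feedback loop around W1, (W2+(W3*W4)): (-2*s^5 - 2*s^4 + 3*s^3 + 17*s^2 + 50*s + 24)/(2*s^5 + 5*s^4 + 5*s^3 - 4*s^2 - 28*s - 29)
That last expression is T(s), already simplified. Scaling its denominator by 1/2 (the reciprocal of the leading coefficient) yields the monic denominator.

Answer: s^5 + 5*s^4/2 + 5*s^3/2 - 2*s^2 - 14*s - 29/2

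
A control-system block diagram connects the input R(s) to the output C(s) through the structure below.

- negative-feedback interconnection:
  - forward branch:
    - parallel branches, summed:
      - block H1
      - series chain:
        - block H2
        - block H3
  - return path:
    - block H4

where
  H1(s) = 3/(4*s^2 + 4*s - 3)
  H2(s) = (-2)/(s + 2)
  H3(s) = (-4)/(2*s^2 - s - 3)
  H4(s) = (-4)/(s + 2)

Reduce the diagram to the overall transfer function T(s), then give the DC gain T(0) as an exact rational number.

[1] combine H2, H3 in series: 8/(2*s^3 + 3*s^2 - 5*s - 6)
[2] combine H1, (H2*H3) in parallel: (6*s^3 + 41*s^2 + 17*s - 42)/(8*s^5 + 20*s^4 - 14*s^3 - 53*s^2 - 9*s + 18)
[3] apply the feedback formula to (H1+(H2*H3)), H4: (6*s^4 + 53*s^3 + 99*s^2 - 8*s - 84)/(8*s^6 + 36*s^5 + 26*s^4 - 105*s^3 - 279*s^2 - 68*s + 204)
That last expression is T(s); at s = 0 only the constant terms survive, so T(0) = -84/204 = -7/17.

Answer: -7/17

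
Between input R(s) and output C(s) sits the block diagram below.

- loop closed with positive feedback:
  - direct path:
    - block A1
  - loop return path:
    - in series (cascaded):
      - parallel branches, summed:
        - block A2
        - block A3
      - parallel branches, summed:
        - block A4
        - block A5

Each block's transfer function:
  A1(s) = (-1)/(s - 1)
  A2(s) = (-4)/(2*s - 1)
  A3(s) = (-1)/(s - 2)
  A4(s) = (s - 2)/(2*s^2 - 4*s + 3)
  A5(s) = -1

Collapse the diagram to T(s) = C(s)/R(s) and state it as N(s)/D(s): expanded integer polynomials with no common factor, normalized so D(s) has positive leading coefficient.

The answer is (-4*s^4 + 18*s^3 - 30*s^2 + 23*s - 6)/(4*s^5 - 22*s^4 + 60*s^3 - 101*s^2 + 104*s - 51).

Reasoning:
[1] parallel reduction of A2, A3 = (9 - 6*s)/(2*s^2 - 5*s + 2)
[2] reduce the parallel group A4, A5 = (-2*s^2 + 5*s - 5)/(2*s^2 - 4*s + 3)
[3] cascade (A2+A3), (A4+A5) = (12*s^3 - 48*s^2 + 75*s - 45)/(4*s^4 - 18*s^3 + 30*s^2 - 23*s + 6)
[4] feedback reduction of A1, ((A2+A3)*(A4+A5)), which is the overall transfer function T(s) = C(s)/R(s) in lowest terms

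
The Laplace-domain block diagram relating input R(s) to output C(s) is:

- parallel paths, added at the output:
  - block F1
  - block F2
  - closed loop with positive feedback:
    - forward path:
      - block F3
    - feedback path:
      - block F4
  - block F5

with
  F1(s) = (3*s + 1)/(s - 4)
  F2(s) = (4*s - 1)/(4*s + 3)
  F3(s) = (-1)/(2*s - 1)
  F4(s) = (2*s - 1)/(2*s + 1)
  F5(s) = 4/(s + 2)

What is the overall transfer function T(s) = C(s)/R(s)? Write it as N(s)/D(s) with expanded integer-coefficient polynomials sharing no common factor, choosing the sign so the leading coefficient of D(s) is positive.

Answer: (64*s^5 + 200*s^4 - 150*s^3 - 249*s^2 + 124*s + 92)/(16*s^5 - 12*s^4 - 170*s^3 - 162*s^2 + 28*s + 48)

Working:
1. close the feedback loop around F3, F4 -> (-2*s - 1)/(4*s^2 + 2*s - 2)
2. add F1, F2, [F3/(1-F3*F4)], F5 (parallel), giving the overall T(s)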